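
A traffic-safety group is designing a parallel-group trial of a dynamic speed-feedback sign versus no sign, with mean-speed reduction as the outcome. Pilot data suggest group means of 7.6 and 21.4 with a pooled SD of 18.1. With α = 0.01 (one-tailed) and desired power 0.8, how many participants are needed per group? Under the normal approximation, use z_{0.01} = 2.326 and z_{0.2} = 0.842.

Cohen's d = |M₁ − M₂| / SD_pooled = |7.6 − 21.4| / 18.1 = 13.8 / 18.1 = 0.762.
For two independent groups with equal n: n = 2·((z_{α} + z_β) / d)².
z_{α} + z_β = 2.326 + 0.842 = 3.168.
n = 2 × (3.168 / 0.762)² = 2 × 4.157² = 2 × 17.28 = 34.6.
Round up to the next whole participant.

n = 35 per group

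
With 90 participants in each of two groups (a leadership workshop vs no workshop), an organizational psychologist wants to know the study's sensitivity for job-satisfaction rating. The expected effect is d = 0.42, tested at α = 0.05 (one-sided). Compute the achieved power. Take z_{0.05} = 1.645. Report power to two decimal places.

For two equal groups, power = Φ(d·√(n/2) − z_{α}).
d·√(n/2) = 0.42 × √(90/2) = 0.42 × 6.708 = 2.817.
z_β = 2.817 − 1.645 = 1.172.
Power = Φ(1.172) = 0.879.

power ≈ 0.88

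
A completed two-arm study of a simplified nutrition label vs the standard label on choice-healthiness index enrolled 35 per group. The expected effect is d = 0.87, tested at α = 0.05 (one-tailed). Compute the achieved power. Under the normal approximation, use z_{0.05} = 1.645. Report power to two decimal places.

power ≈ 0.98

For two equal groups, power = Φ(d·√(n/2) − z_{α}).
d·√(n/2) = 0.87 × √(35/2) = 0.87 × 4.183 = 3.639.
z_β = 3.639 − 1.645 = 1.994.
Power = Φ(1.994) = 0.977.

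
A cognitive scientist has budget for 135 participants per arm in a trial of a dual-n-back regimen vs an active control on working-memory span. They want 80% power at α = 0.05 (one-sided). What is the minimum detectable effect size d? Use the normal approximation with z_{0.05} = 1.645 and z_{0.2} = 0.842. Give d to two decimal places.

For two independent groups of n = 135 each: d_min = (z_{α} + z_β)·√(2/n).
z-sum = 1.645 + 0.842 = 2.487.
d_min = 2.487 × √(2/135) = 2.487 × 0.1217 = 0.303.

d_min ≈ 0.30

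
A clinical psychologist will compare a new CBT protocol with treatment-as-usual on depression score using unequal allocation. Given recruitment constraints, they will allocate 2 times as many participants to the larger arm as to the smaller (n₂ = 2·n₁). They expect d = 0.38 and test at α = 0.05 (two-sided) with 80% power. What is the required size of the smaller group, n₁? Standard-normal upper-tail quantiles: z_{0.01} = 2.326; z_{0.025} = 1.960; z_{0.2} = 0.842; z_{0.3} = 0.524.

With allocation ratio k = n₂/n₁ = 2, Var(x̄₁−x̄₂) = σ²(1/n₁ + 1/(k·n₁)) = σ²·(k+1)/(k·n₁).
So n₁ = (1 + 1/k)·((z_{α/2} + z_β)/d)² = 1.500 × (2.802/0.38)².
n₁ = 1.500 × 54.37 = 81.6.
Round up: n₁ = 82, giving n₂ = 2 × 82 = 164.

n₁ = 82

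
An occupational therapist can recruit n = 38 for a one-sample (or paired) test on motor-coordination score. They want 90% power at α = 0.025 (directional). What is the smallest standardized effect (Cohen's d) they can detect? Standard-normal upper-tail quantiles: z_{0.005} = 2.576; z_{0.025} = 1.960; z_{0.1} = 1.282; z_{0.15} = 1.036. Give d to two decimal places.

For a single sample (or paired design) of n = 38: d_min = (z_{α} + z_β)/√n.
z-sum = 1.960 + 1.282 = 3.242.
d_min = 3.242 / √38 = 3.242 / 6.164 = 0.526.

d_min ≈ 0.53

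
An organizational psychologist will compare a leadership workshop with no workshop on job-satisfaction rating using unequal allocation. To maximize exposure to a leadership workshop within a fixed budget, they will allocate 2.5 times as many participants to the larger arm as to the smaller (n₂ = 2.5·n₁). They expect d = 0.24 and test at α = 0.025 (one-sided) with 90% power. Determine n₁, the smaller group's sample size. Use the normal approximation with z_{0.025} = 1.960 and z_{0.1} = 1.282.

n₁ = 256

With allocation ratio k = n₂/n₁ = 2.5, Var(x̄₁−x̄₂) = σ²(1/n₁ + 1/(k·n₁)) = σ²·(k+1)/(k·n₁).
So n₁ = (1 + 1/k)·((z_{α} + z_β)/d)² = 1.400 × (3.242/0.24)².
n₁ = 1.400 × 182.48 = 255.5.
Round up: n₁ = 256, giving n₂ = 2.5 × 256 = 640.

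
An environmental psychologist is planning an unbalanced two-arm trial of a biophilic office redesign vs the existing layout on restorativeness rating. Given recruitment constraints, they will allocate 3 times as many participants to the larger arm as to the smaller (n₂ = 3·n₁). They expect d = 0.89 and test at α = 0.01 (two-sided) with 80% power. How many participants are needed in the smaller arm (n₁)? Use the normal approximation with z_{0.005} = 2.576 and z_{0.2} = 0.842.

With allocation ratio k = n₂/n₁ = 3, Var(x̄₁−x̄₂) = σ²(1/n₁ + 1/(k·n₁)) = σ²·(k+1)/(k·n₁).
So n₁ = (1 + 1/k)·((z_{α/2} + z_β)/d)² = 1.333 × (3.418/0.89)².
n₁ = 1.333 × 14.75 = 19.7.
Round up: n₁ = 20, giving n₂ = 3 × 20 = 60.

n₁ = 20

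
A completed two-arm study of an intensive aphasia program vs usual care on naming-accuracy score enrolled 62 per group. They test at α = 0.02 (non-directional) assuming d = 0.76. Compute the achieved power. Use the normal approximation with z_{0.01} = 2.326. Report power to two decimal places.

For two equal groups, power = Φ(d·√(n/2) − z_{α/2}).
d·√(n/2) = 0.76 × √(62/2) = 0.76 × 5.568 = 4.232.
z_β = 4.232 − 2.326 = 1.906.
Power = Φ(1.906) = 0.972.

power ≈ 0.97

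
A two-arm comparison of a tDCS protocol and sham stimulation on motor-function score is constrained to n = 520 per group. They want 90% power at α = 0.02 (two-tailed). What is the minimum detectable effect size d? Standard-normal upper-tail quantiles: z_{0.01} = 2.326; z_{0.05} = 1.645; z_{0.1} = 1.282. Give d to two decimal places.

d_min ≈ 0.22

For two independent groups of n = 520 each: d_min = (z_{α/2} + z_β)·√(2/n).
z-sum = 2.326 + 1.282 = 3.608.
d_min = 3.608 × √(2/520) = 3.608 × 0.0620 = 0.224.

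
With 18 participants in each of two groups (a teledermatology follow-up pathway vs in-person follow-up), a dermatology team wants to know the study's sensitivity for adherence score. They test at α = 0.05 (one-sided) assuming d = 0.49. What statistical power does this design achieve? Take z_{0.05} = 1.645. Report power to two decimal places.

For two equal groups, power = Φ(d·√(n/2) − z_{α}).
d·√(n/2) = 0.49 × √(18/2) = 0.49 × 3.000 = 1.470.
z_β = 1.470 − 1.645 = -0.175.
Power = Φ(-0.175) = 0.431.

power ≈ 0.43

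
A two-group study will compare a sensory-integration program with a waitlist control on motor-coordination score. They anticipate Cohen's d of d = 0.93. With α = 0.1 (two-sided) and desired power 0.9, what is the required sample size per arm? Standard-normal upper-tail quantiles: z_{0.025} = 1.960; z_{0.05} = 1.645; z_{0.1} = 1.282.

For two independent groups with equal n: n = 2·((z_{α/2} + z_β) / d)².
z_{α/2} + z_β = 1.645 + 1.282 = 2.927.
n = 2 × (2.927 / 0.93)² = 2 × 3.147² = 2 × 9.91 = 19.8.
Round up to the next whole participant.

n = 20 per group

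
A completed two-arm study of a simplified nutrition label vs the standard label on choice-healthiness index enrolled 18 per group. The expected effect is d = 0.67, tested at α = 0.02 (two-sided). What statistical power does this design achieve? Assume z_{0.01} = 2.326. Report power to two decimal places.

power ≈ 0.38

For two equal groups, power = Φ(d·√(n/2) − z_{α/2}).
d·√(n/2) = 0.67 × √(18/2) = 0.67 × 3.000 = 2.010.
z_β = 2.010 − 2.326 = -0.316.
Power = Φ(-0.316) = 0.376.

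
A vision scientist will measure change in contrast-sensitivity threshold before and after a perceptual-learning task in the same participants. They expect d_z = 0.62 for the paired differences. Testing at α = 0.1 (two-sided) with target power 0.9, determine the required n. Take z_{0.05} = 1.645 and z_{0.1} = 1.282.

n = 23 pairs

For a paired (one-sample on differences) test: n = ((z_{α/2} + z_β) / d)².
z_{α/2} + z_β = 1.645 + 1.282 = 2.927.
n = (2.927 / 0.62)² = 4.721² = 22.29.
Round up.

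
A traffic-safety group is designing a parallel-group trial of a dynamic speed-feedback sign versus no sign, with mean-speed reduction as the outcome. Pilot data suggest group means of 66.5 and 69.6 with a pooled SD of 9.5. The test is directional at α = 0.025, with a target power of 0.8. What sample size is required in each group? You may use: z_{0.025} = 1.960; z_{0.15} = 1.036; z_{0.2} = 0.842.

Cohen's d = |M₁ − M₂| / SD_pooled = |66.5 − 69.6| / 9.5 = 3.1 / 9.5 = 0.326.
For two independent groups with equal n: n = 2·((z_{α} + z_β) / d)².
z_{α} + z_β = 1.960 + 0.842 = 2.802.
n = 2 × (2.802 / 0.326)² = 2 × 8.595² = 2 × 73.88 = 147.8.
Round up to the next whole participant.

n = 148 per group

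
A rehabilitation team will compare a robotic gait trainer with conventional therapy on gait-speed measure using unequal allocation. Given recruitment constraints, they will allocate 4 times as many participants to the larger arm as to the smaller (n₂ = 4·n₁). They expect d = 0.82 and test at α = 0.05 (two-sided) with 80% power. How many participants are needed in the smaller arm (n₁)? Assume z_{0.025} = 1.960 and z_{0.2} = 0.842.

n₁ = 15

With allocation ratio k = n₂/n₁ = 4, Var(x̄₁−x̄₂) = σ²(1/n₁ + 1/(k·n₁)) = σ²·(k+1)/(k·n₁).
So n₁ = (1 + 1/k)·((z_{α/2} + z_β)/d)² = 1.250 × (2.802/0.82)².
n₁ = 1.250 × 11.68 = 14.6.
Round up: n₁ = 15, giving n₂ = 4 × 15 = 60.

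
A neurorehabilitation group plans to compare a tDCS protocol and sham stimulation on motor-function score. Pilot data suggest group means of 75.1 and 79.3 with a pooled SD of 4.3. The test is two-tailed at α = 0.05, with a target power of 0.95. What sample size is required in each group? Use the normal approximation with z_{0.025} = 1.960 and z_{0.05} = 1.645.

n = 28 per group

Cohen's d = |M₁ − M₂| / SD_pooled = |75.1 − 79.3| / 4.3 = 4.2 / 4.3 = 0.977.
For two independent groups with equal n: n = 2·((z_{α/2} + z_β) / d)².
z_{α/2} + z_β = 1.960 + 1.645 = 3.605.
n = 2 × (3.605 / 0.977)² = 2 × 3.690² = 2 × 13.62 = 27.2.
Round up to the next whole participant.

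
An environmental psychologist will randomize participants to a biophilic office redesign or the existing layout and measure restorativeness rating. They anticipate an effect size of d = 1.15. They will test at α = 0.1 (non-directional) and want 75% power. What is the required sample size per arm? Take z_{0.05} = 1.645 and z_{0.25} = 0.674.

n = 9 per group

For two independent groups with equal n: n = 2·((z_{α/2} + z_β) / d)².
z_{α/2} + z_β = 1.645 + 0.674 = 2.319.
n = 2 × (2.319 / 1.15)² = 2 × 2.017² = 2 × 4.07 = 8.1.
Round up to the next whole participant.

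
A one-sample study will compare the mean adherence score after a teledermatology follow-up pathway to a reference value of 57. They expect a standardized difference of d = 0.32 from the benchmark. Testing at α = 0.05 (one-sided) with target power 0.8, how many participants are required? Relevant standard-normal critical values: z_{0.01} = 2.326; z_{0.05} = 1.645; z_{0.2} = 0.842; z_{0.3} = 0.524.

For a one-sample test: n = ((z_{α} + z_β) / d)².
z_{α} + z_β = 1.645 + 0.842 = 2.487.
n = (2.487 / 0.32)² = 7.772² = 60.40.
Round up.

n = 61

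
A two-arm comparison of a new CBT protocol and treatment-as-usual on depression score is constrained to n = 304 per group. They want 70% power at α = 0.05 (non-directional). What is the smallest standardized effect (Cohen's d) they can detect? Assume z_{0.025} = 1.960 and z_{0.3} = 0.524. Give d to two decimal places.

For two independent groups of n = 304 each: d_min = (z_{α/2} + z_β)·√(2/n).
z-sum = 1.960 + 0.524 = 2.484.
d_min = 2.484 × √(2/304) = 2.484 × 0.0811 = 0.201.

d_min ≈ 0.20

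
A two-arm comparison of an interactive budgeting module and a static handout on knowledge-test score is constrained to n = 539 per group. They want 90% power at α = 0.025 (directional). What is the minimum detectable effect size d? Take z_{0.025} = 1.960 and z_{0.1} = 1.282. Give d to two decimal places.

For two independent groups of n = 539 each: d_min = (z_{α} + z_β)·√(2/n).
z-sum = 1.960 + 1.282 = 3.242.
d_min = 3.242 × √(2/539) = 3.242 × 0.0609 = 0.197.

d_min ≈ 0.20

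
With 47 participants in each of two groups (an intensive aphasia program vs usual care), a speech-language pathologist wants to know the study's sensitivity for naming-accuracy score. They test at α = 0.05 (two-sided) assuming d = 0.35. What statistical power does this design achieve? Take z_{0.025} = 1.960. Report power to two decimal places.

power ≈ 0.40

For two equal groups, power = Φ(d·√(n/2) − z_{α/2}).
d·√(n/2) = 0.35 × √(47/2) = 0.35 × 4.848 = 1.697.
z_β = 1.697 − 1.960 = -0.263.
Power = Φ(-0.263) = 0.396.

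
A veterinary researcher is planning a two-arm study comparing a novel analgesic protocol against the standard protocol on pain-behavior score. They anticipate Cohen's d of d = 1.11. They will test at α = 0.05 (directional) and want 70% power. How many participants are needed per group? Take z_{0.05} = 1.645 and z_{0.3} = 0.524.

For two independent groups with equal n: n = 2·((z_{α} + z_β) / d)².
z_{α} + z_β = 1.645 + 0.524 = 2.169.
n = 2 × (2.169 / 1.11)² = 2 × 1.954² = 2 × 3.82 = 7.6.
Round up to the next whole participant.

n = 8 per group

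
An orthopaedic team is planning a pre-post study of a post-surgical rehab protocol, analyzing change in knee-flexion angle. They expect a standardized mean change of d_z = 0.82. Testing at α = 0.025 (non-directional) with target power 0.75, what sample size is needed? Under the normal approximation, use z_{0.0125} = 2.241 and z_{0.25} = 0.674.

For a paired (one-sample on differences) test: n = ((z_{α/2} + z_β) / d)².
z_{α/2} + z_β = 2.241 + 0.674 = 2.915.
n = (2.915 / 0.82)² = 3.555² = 12.64.
Round up.

n = 13 pairs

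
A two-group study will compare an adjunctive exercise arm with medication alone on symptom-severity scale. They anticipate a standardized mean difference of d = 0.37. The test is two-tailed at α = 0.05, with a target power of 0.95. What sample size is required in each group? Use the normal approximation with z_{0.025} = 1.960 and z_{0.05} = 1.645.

n = 190 per group

For two independent groups with equal n: n = 2·((z_{α/2} + z_β) / d)².
z_{α/2} + z_β = 1.960 + 1.645 = 3.605.
n = 2 × (3.605 / 0.37)² = 2 × 9.743² = 2 × 94.93 = 189.9.
Round up to the next whole participant.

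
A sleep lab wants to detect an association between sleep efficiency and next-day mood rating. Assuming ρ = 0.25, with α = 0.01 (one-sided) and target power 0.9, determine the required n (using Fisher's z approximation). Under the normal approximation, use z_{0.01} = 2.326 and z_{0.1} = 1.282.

n = 203

Fisher's z: C = ½·ln((1+r)/(1−r)) = ½·ln(1.6667) = 0.2554.
n = ((z_{α} + z_β)/C)² + 3.
(2.326 + 1.282) / 0.2554 = 3.608 / 0.2554 = 14.127.
n = 14.127² + 3 = 199.57 + 3 = 202.6.
Round up.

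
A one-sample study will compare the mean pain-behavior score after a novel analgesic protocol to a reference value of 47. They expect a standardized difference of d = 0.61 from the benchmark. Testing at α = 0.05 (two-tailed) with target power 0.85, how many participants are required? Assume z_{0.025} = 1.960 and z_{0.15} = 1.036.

For a one-sample test: n = ((z_{α/2} + z_β) / d)².
z_{α/2} + z_β = 1.960 + 1.036 = 2.996.
n = (2.996 / 0.61)² = 4.911² = 24.12.
Round up.

n = 25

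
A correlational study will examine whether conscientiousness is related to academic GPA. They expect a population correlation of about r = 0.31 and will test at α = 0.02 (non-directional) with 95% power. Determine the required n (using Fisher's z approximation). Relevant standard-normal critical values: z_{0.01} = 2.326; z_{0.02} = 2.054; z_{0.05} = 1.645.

Fisher's z: C = ½·ln((1+r)/(1−r)) = ½·ln(1.8986) = 0.3205.
n = ((z_{α/2} + z_β)/C)² + 3.
(2.326 + 1.645) / 0.3205 = 3.971 / 0.3205 = 12.390.
n = 12.390² + 3 = 153.51 + 3 = 156.5.
Round up.

n = 157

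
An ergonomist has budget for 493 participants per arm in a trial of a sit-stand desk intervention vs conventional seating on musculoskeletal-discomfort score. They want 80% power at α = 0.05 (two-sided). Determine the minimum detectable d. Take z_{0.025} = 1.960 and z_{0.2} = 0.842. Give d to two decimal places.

d_min ≈ 0.18

For two independent groups of n = 493 each: d_min = (z_{α/2} + z_β)·√(2/n).
z-sum = 1.960 + 0.842 = 2.802.
d_min = 2.802 × √(2/493) = 2.802 × 0.0637 = 0.178.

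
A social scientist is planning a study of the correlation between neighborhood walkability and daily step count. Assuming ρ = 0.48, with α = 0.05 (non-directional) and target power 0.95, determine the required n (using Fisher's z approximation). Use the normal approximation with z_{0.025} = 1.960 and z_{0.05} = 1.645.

n = 51

Fisher's z: C = ½·ln((1+r)/(1−r)) = ½·ln(2.8462) = 0.5230.
n = ((z_{α/2} + z_β)/C)² + 3.
(1.960 + 1.645) / 0.5230 = 3.605 / 0.5230 = 6.893.
n = 6.893² + 3 = 47.51 + 3 = 50.5.
Round up.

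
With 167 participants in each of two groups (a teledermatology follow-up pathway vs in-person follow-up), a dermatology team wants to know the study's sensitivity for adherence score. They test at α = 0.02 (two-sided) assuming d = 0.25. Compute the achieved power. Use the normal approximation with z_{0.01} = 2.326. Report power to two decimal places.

For two equal groups, power = Φ(d·√(n/2) − z_{α/2}).
d·√(n/2) = 0.25 × √(167/2) = 0.25 × 9.138 = 2.284.
z_β = 2.284 − 2.326 = -0.042.
Power = Φ(-0.042) = 0.483.

power ≈ 0.48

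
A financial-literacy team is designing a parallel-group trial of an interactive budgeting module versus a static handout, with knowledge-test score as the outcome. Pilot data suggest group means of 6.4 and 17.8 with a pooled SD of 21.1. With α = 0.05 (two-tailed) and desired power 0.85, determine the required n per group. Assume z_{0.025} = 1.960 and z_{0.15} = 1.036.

Cohen's d = |M₁ − M₂| / SD_pooled = |6.4 − 17.8| / 21.1 = 11.4 / 21.1 = 0.540.
For two independent groups with equal n: n = 2·((z_{α/2} + z_β) / d)².
z_{α/2} + z_β = 1.960 + 1.036 = 2.996.
n = 2 × (2.996 / 0.540)² = 2 × 5.548² = 2 × 30.78 = 61.6.
Round up to the next whole participant.

n = 62 per group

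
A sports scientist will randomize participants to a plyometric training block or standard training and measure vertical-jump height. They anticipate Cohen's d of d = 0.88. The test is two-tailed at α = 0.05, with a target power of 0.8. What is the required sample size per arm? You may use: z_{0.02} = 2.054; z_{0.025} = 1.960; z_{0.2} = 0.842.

n = 21 per group

For two independent groups with equal n: n = 2·((z_{α/2} + z_β) / d)².
z_{α/2} + z_β = 1.960 + 0.842 = 2.802.
n = 2 × (2.802 / 0.88)² = 2 × 3.184² = 2 × 10.14 = 20.3.
Round up to the next whole participant.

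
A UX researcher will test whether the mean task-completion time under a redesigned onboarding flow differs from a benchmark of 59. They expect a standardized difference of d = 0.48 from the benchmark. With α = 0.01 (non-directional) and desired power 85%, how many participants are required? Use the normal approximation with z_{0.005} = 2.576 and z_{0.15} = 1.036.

n = 57

For a one-sample test: n = ((z_{α/2} + z_β) / d)².
z_{α/2} + z_β = 2.576 + 1.036 = 3.612.
n = (3.612 / 0.48)² = 7.525² = 56.63.
Round up.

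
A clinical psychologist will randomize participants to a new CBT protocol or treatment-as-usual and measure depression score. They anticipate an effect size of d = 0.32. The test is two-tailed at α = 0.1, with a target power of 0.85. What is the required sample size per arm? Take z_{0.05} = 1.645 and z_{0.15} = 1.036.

For two independent groups with equal n: n = 2·((z_{α/2} + z_β) / d)².
z_{α/2} + z_β = 1.645 + 1.036 = 2.681.
n = 2 × (2.681 / 0.32)² = 2 × 8.378² = 2 × 70.19 = 140.4.
Round up to the next whole participant.

n = 141 per group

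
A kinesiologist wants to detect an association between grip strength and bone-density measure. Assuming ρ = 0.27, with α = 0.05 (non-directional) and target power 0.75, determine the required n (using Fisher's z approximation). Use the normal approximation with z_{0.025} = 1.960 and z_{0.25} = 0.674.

Fisher's z: C = ½·ln((1+r)/(1−r)) = ½·ln(1.7397) = 0.2769.
n = ((z_{α/2} + z_β)/C)² + 3.
(1.960 + 0.674) / 0.2769 = 2.634 / 0.2769 = 9.512.
n = 9.512² + 3 = 90.49 + 3 = 93.5.
Round up.

n = 94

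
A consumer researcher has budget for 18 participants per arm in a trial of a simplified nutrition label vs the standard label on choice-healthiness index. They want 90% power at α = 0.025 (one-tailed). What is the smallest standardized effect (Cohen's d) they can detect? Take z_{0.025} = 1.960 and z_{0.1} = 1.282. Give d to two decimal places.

d_min ≈ 1.08

For two independent groups of n = 18 each: d_min = (z_{α} + z_β)·√(2/n).
z-sum = 1.960 + 1.282 = 3.242.
d_min = 3.242 × √(2/18) = 3.242 × 0.3333 = 1.081.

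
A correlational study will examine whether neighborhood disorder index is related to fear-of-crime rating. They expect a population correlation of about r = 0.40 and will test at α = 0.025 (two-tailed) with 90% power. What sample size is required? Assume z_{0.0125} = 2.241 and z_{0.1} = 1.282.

n = 73

Fisher's z: C = ½·ln((1+r)/(1−r)) = ½·ln(2.3333) = 0.4236.
n = ((z_{α/2} + z_β)/C)² + 3.
(2.241 + 1.282) / 0.4236 = 3.523 / 0.4236 = 8.317.
n = 8.317² + 3 = 69.17 + 3 = 72.2.
Round up.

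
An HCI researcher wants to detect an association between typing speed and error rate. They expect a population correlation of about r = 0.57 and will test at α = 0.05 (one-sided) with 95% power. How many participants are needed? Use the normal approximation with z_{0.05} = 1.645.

n = 29

Fisher's z: C = ½·ln((1+r)/(1−r)) = ½·ln(3.6512) = 0.6475.
n = ((z_{α} + z_β)/C)² + 3.
(1.645 + 1.645) / 0.6475 = 3.290 / 0.6475 = 5.081.
n = 5.081² + 3 = 25.82 + 3 = 28.8.
Round up.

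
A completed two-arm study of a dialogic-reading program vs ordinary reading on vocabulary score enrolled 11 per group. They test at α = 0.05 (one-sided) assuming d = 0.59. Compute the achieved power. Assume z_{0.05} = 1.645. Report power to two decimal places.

For two equal groups, power = Φ(d·√(n/2) − z_{α}).
d·√(n/2) = 0.59 × √(11/2) = 0.59 × 2.345 = 1.384.
z_β = 1.384 − 1.645 = -0.261.
Power = Φ(-0.261) = 0.397.

power ≈ 0.40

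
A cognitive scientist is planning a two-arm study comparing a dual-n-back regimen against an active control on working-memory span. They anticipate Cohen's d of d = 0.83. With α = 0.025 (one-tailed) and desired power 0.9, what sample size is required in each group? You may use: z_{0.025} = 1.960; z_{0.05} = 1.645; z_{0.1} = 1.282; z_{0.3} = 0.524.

For two independent groups with equal n: n = 2·((z_{α} + z_β) / d)².
z_{α} + z_β = 1.960 + 1.282 = 3.242.
n = 2 × (3.242 / 0.83)² = 2 × 3.906² = 2 × 15.26 = 30.5.
Round up to the next whole participant.

n = 31 per group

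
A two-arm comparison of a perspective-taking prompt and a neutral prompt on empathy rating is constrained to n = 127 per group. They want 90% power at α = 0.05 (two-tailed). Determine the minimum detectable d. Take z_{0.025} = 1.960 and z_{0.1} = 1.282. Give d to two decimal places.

For two independent groups of n = 127 each: d_min = (z_{α/2} + z_β)·√(2/n).
z-sum = 1.960 + 1.282 = 3.242.
d_min = 3.242 × √(2/127) = 3.242 × 0.1255 = 0.407.

d_min ≈ 0.41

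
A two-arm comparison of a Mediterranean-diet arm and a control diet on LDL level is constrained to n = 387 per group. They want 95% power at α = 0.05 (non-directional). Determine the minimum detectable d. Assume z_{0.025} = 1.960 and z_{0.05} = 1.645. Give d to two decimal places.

d_min ≈ 0.26

For two independent groups of n = 387 each: d_min = (z_{α/2} + z_β)·√(2/n).
z-sum = 1.960 + 1.645 = 3.605.
d_min = 3.605 × √(2/387) = 3.605 × 0.0719 = 0.259.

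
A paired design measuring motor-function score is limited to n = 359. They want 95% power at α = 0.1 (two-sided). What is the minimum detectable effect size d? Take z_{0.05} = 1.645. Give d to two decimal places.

d_min ≈ 0.17

For a single sample (or paired design) of n = 359: d_min = (z_{α/2} + z_β)/√n.
z-sum = 1.645 + 1.645 = 3.290.
d_min = 3.290 / √359 = 3.290 / 18.947 = 0.174.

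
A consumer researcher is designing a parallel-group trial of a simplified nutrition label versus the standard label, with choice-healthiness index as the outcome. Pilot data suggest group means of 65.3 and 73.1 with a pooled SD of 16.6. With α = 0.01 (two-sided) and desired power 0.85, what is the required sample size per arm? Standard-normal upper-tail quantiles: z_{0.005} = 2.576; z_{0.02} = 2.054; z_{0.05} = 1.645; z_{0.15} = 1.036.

Cohen's d = |M₁ − M₂| / SD_pooled = |65.3 − 73.1| / 16.6 = 7.8 / 16.6 = 0.470.
For two independent groups with equal n: n = 2·((z_{α/2} + z_β) / d)².
z_{α/2} + z_β = 2.576 + 1.036 = 3.612.
n = 2 × (3.612 / 0.470)² = 2 × 7.685² = 2 × 59.06 = 118.1.
Round up to the next whole participant.

n = 119 per group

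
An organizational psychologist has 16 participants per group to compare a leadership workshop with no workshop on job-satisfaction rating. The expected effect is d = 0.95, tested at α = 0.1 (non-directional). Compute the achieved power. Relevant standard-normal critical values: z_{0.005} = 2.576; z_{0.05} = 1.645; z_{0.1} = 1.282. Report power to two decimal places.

power ≈ 0.85

For two equal groups, power = Φ(d·√(n/2) − z_{α/2}).
d·√(n/2) = 0.95 × √(16/2) = 0.95 × 2.828 = 2.687.
z_β = 2.687 − 1.645 = 1.042.
Power = Φ(1.042) = 0.851.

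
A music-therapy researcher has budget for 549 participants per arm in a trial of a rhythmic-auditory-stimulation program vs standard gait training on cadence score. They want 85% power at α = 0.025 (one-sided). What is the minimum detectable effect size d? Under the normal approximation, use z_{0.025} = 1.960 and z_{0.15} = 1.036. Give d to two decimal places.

d_min ≈ 0.18

For two independent groups of n = 549 each: d_min = (z_{α} + z_β)·√(2/n).
z-sum = 1.960 + 1.036 = 2.996.
d_min = 2.996 × √(2/549) = 2.996 × 0.0604 = 0.181.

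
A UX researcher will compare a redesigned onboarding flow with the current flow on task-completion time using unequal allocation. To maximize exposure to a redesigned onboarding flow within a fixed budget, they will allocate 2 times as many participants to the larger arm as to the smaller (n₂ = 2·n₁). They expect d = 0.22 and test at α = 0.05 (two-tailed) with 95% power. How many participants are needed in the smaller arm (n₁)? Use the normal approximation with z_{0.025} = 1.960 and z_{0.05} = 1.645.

n₁ = 403

With allocation ratio k = n₂/n₁ = 2, Var(x̄₁−x̄₂) = σ²(1/n₁ + 1/(k·n₁)) = σ²·(k+1)/(k·n₁).
So n₁ = (1 + 1/k)·((z_{α/2} + z_β)/d)² = 1.500 × (3.605/0.22)².
n₁ = 1.500 × 268.51 = 402.8.
Round up: n₁ = 403, giving n₂ = 2 × 403 = 806.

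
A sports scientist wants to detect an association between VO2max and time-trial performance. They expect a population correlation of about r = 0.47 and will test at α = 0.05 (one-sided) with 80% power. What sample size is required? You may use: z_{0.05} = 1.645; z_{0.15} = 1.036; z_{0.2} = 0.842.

n = 27

Fisher's z: C = ½·ln((1+r)/(1−r)) = ½·ln(2.7736) = 0.5101.
n = ((z_{α} + z_β)/C)² + 3.
(1.645 + 0.842) / 0.5101 = 2.487 / 0.5101 = 4.876.
n = 4.876² + 3 = 23.77 + 3 = 26.8.
Round up.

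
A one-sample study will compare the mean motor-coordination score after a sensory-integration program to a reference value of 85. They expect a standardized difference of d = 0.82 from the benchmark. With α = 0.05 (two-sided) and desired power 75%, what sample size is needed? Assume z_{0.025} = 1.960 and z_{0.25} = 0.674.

n = 11

For a one-sample test: n = ((z_{α/2} + z_β) / d)².
z_{α/2} + z_β = 1.960 + 0.674 = 2.634.
n = (2.634 / 0.82)² = 3.212² = 10.32.
Round up.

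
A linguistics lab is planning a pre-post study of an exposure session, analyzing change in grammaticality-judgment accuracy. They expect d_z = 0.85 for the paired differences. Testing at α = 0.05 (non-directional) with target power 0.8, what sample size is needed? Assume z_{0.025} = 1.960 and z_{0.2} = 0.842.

For a paired (one-sample on differences) test: n = ((z_{α/2} + z_β) / d)².
z_{α/2} + z_β = 1.960 + 0.842 = 2.802.
n = (2.802 / 0.85)² = 3.296² = 10.87.
Round up.

n = 11 pairs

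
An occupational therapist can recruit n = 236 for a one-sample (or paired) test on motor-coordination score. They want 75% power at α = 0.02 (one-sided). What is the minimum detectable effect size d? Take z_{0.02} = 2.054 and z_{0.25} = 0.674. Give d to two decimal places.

d_min ≈ 0.18

For a single sample (or paired design) of n = 236: d_min = (z_{α} + z_β)/√n.
z-sum = 2.054 + 0.674 = 2.728.
d_min = 2.728 / √236 = 2.728 / 15.362 = 0.178.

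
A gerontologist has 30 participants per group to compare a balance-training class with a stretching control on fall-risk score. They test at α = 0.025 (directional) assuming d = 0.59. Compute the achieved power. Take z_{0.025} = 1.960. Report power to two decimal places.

For two equal groups, power = Φ(d·√(n/2) − z_{α}).
d·√(n/2) = 0.59 × √(30/2) = 0.59 × 3.873 = 2.285.
z_β = 2.285 − 1.960 = 0.325.
Power = Φ(0.325) = 0.627.

power ≈ 0.63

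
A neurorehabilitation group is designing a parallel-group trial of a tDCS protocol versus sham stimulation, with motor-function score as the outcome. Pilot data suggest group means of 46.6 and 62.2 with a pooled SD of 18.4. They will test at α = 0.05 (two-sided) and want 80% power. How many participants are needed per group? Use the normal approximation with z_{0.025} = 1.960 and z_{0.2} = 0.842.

n = 22 per group

Cohen's d = |M₁ − M₂| / SD_pooled = |46.6 − 62.2| / 18.4 = 15.6 / 18.4 = 0.848.
For two independent groups with equal n: n = 2·((z_{α/2} + z_β) / d)².
z_{α/2} + z_β = 1.960 + 0.842 = 2.802.
n = 2 × (2.802 / 0.848)² = 2 × 3.304² = 2 × 10.92 = 21.8.
Round up to the next whole participant.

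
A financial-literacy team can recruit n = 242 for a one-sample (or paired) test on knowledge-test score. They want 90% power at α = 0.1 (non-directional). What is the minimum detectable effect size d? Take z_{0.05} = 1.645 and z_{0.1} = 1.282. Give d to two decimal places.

For a single sample (or paired design) of n = 242: d_min = (z_{α/2} + z_β)/√n.
z-sum = 1.645 + 1.282 = 2.927.
d_min = 2.927 / √242 = 2.927 / 15.556 = 0.188.

d_min ≈ 0.19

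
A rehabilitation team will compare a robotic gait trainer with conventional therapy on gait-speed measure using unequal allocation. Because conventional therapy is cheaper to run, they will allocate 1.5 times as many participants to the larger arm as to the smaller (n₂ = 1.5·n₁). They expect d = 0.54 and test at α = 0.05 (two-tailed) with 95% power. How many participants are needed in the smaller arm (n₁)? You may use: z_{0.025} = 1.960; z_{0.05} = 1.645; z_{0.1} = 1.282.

n₁ = 75

With allocation ratio k = n₂/n₁ = 1.5, Var(x̄₁−x̄₂) = σ²(1/n₁ + 1/(k·n₁)) = σ²·(k+1)/(k·n₁).
So n₁ = (1 + 1/k)·((z_{α/2} + z_β)/d)² = 1.667 × (3.605/0.54)².
n₁ = 1.667 × 44.57 = 74.3.
Round up: n₁ = 75, giving n₂ = ⌈1.5 × 75⌉ = ⌈112.5⌉ = 113.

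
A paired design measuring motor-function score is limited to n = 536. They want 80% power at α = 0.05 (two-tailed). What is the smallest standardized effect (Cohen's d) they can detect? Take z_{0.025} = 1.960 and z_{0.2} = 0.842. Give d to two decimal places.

d_min ≈ 0.12

For a single sample (or paired design) of n = 536: d_min = (z_{α/2} + z_β)/√n.
z-sum = 1.960 + 0.842 = 2.802.
d_min = 2.802 / √536 = 2.802 / 23.152 = 0.121.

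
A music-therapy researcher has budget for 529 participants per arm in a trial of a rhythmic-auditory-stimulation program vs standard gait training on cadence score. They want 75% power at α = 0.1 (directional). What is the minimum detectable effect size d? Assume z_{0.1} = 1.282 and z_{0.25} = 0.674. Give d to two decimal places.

For two independent groups of n = 529 each: d_min = (z_{α} + z_β)·√(2/n).
z-sum = 1.282 + 0.674 = 1.956.
d_min = 1.956 × √(2/529) = 1.956 × 0.0615 = 0.120.

d_min ≈ 0.12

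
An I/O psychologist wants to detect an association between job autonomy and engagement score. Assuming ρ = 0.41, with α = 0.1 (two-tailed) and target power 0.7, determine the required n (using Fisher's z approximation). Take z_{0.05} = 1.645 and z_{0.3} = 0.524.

Fisher's z: C = ½·ln((1+r)/(1−r)) = ½·ln(2.3898) = 0.4356.
n = ((z_{α/2} + z_β)/C)² + 3.
(1.645 + 0.524) / 0.4356 = 2.169 / 0.4356 = 4.979.
n = 4.979² + 3 = 24.79 + 3 = 27.8.
Round up.

n = 28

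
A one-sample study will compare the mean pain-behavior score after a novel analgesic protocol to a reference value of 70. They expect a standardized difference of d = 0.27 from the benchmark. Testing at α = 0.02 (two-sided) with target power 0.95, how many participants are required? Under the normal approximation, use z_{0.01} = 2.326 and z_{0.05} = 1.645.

For a one-sample test: n = ((z_{α/2} + z_β) / d)².
z_{α/2} + z_β = 2.326 + 1.645 = 3.971.
n = (3.971 / 0.27)² = 14.707² = 216.31.
Round up.

n = 217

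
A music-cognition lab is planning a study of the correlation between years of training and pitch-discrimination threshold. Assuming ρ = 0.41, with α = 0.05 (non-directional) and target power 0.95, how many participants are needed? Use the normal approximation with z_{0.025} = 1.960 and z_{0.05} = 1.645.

n = 72

Fisher's z: C = ½·ln((1+r)/(1−r)) = ½·ln(2.3898) = 0.4356.
n = ((z_{α/2} + z_β)/C)² + 3.
(1.960 + 1.645) / 0.4356 = 3.605 / 0.4356 = 8.276.
n = 8.276² + 3 = 68.49 + 3 = 71.5.
Round up.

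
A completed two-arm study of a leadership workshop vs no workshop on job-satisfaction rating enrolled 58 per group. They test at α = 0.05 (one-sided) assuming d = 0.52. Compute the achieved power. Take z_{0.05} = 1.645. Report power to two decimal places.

power ≈ 0.88

For two equal groups, power = Φ(d·√(n/2) − z_{α}).
d·√(n/2) = 0.52 × √(58/2) = 0.52 × 5.385 = 2.800.
z_β = 2.800 − 1.645 = 1.155.
Power = Φ(1.155) = 0.876.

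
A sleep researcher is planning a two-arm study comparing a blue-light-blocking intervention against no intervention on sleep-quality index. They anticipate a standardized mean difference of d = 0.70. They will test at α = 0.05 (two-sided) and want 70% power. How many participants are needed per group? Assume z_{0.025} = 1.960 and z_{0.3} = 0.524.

n = 26 per group

For two independent groups with equal n: n = 2·((z_{α/2} + z_β) / d)².
z_{α/2} + z_β = 1.960 + 0.524 = 2.484.
n = 2 × (2.484 / 0.70)² = 2 × 3.549² = 2 × 12.59 = 25.2.
Round up to the next whole participant.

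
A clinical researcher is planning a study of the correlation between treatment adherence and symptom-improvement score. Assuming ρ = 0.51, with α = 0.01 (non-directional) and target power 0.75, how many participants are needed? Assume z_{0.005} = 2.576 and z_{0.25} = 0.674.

n = 37

Fisher's z: C = ½·ln((1+r)/(1−r)) = ½·ln(3.0816) = 0.5627.
n = ((z_{α/2} + z_β)/C)² + 3.
(2.576 + 0.674) / 0.5627 = 3.250 / 0.5627 = 5.776.
n = 5.776² + 3 = 33.36 + 3 = 36.4.
Round up.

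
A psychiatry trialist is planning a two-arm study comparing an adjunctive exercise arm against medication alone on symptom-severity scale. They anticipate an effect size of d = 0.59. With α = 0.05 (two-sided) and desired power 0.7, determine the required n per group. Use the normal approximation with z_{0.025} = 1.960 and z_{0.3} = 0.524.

For two independent groups with equal n: n = 2·((z_{α/2} + z_β) / d)².
z_{α/2} + z_β = 1.960 + 0.524 = 2.484.
n = 2 × (2.484 / 0.59)² = 2 × 4.210² = 2 × 17.73 = 35.5.
Round up to the next whole participant.

n = 36 per group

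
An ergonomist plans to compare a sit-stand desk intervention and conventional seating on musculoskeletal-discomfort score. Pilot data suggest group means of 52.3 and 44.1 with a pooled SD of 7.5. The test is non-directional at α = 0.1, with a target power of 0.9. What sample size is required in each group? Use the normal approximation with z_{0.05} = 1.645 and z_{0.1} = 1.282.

Cohen's d = |M₁ − M₂| / SD_pooled = |52.3 − 44.1| / 7.5 = 8.2 / 7.5 = 1.093.
For two independent groups with equal n: n = 2·((z_{α/2} + z_β) / d)².
z_{α/2} + z_β = 1.645 + 1.282 = 2.927.
n = 2 × (2.927 / 1.093)² = 2 × 2.678² = 2 × 7.17 = 14.3.
Round up to the next whole participant.

n = 15 per group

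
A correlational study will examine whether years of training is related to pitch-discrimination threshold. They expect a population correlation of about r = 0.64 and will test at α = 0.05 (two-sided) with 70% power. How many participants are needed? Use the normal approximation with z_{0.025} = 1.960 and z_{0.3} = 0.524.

n = 14

Fisher's z: C = ½·ln((1+r)/(1−r)) = ½·ln(4.5556) = 0.7582.
n = ((z_{α/2} + z_β)/C)² + 3.
(1.960 + 0.524) / 0.7582 = 2.484 / 0.7582 = 3.276.
n = 3.276² + 3 = 10.73 + 3 = 13.7.
Round up.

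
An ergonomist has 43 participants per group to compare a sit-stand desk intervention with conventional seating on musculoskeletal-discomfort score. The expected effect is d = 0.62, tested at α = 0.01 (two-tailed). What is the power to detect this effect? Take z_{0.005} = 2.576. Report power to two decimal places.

power ≈ 0.62

For two equal groups, power = Φ(d·√(n/2) − z_{α/2}).
d·√(n/2) = 0.62 × √(43/2) = 0.62 × 4.637 = 2.875.
z_β = 2.875 − 2.576 = 0.299.
Power = Φ(0.299) = 0.617.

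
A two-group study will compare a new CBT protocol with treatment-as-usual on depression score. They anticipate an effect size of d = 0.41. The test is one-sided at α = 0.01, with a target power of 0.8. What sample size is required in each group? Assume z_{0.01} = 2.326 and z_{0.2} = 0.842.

For two independent groups with equal n: n = 2·((z_{α} + z_β) / d)².
z_{α} + z_β = 2.326 + 0.842 = 3.168.
n = 2 × (3.168 / 0.41)² = 2 × 7.727² = 2 × 59.70 = 119.4.
Round up to the next whole participant.

n = 120 per group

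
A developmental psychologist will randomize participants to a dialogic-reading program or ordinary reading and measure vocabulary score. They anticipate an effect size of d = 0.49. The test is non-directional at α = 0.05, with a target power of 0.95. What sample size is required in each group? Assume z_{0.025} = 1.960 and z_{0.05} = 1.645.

n = 109 per group

For two independent groups with equal n: n = 2·((z_{α/2} + z_β) / d)².
z_{α/2} + z_β = 1.960 + 1.645 = 3.605.
n = 2 × (3.605 / 0.49)² = 2 × 7.357² = 2 × 54.13 = 108.3.
Round up to the next whole participant.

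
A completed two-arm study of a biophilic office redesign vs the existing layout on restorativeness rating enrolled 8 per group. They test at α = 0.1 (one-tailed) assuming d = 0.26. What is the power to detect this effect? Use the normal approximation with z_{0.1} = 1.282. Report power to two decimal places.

For two equal groups, power = Φ(d·√(n/2) − z_{α}).
d·√(n/2) = 0.26 × √(8/2) = 0.26 × 2.000 = 0.520.
z_β = 0.520 − 1.282 = -0.762.
Power = Φ(-0.762) = 0.223.

power ≈ 0.22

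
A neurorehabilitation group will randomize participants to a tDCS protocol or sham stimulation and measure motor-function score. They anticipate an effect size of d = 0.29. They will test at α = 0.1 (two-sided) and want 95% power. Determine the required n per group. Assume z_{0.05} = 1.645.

For two independent groups with equal n: n = 2·((z_{α/2} + z_β) / d)².
z_{α/2} + z_β = 1.645 + 1.645 = 3.290.
n = 2 × (3.290 / 0.29)² = 2 × 11.345² = 2 × 128.71 = 257.4.
Round up to the next whole participant.

n = 258 per group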